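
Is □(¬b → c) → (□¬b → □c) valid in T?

Tableau for the negation ¬(□(¬b → c) → (□¬b → □c)):
1. ¬(□(¬b → c) → (□¬b → □c)), w0
2. □(¬b → c), w0
3. ¬(□¬b → □c), w0
4. □¬b, w0
5. ¬□c, w0
6. ¬b → c, w0
7. ¬b, w0
8. c, w0
9. ¬c, w1
10. ¬b → c, w1
11. ¬b, w1
12. c, w1
Accessibility: w0Rw0, w0Rw1, w1Rw1
Branch closes: c and ¬c both at w1.
All branches of the negation close; one closing branch shown above.

Valid in T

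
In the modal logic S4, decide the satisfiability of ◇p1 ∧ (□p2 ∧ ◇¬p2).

1. ◇p1 ∧ (□p2 ∧ ◇¬p2), u
2. ◇p1, u
3. □p2 ∧ ◇¬p2, u
4. □p2, u
5. ◇¬p2, u
6. p2, u
7. p1, v
8. p2, v
9. ¬p2, w
10. p2, w
Accessibility: uRu, uRv, uRw, vRv, wRw
Branch closes: p2 and ¬p2 both at w.
(One branch shown.) All branches close.

Unsatisfiable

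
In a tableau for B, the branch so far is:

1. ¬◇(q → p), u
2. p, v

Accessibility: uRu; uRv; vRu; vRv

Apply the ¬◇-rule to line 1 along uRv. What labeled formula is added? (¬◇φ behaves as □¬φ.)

¬(q → p), v

¬◇φ behaves as □¬φ: propagate the negated body to each accessible world.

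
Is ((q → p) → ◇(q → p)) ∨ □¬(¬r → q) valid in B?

Valid in B

Tableau for the negation ¬(((q → p) → ◇(q → p)) ∨ □¬(¬r → q)):
1. ¬(((q → p) → ◇(q → p)) ∨ □¬(¬r → q)), u
2. ¬((q → p) → ◇(q → p)), u
3. ¬□¬(¬r → q), u
4. q → p, u
5. ¬◇(q → p), u
6. ¬(q → p), u
7. q, u
8. ¬p, u
9. p, u
Accessibility: uRu
Branch closes: p and ¬p both at u.
All branches of the negation close; one closing branch shown above.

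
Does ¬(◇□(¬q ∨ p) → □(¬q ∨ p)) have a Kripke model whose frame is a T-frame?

Satisfiable (open branch found)

1. ¬(◇□(¬q ∨ p) → □(¬q ∨ p)), w0
2. ◇□(¬q ∨ p), w0
3. ¬□(¬q ∨ p), w0
4. □(¬q ∨ p), w1
5. ¬q ∨ p, w1
6. p, w1
7. ¬(¬q ∨ p), w2
8. q, w2
9. ¬p, w2
Accessibility: w0Rw0, w0Rw1, w0Rw2, w1Rw1, w2Rw2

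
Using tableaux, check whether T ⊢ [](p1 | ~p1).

Tableau for the negation ~[](p1 | ~p1):
1. ~[](p1 | ~p1), u
2. ~(p1 | ~p1), v
3. ~p1, v
4. p1, v
Accessibility: uRu, uRv, vRv
Branch closes: p1 and ~p1 both at v.
All branches of the negation close; one closing branch shown above.

Yes, valid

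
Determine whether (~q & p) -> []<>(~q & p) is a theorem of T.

Tableau for the negation ~((~q & p) -> []<>(~q & p)):
1. ~((~q & p) -> []<>(~q & p)), 0
2. ~q & p, 0
3. ~[]<>(~q & p), 0
4. ~q, 0
5. p, 0
6. ~<>(~q & p), 1
7. ~(~q & p), 1
8. ~p, 1
Accessibility: 0R0, 0R1, 1R1
The negation has an open branch (countermodel exists).

Not valid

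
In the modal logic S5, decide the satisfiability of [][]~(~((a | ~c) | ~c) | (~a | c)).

Yes, satisfiable

1. [][]~(~((a | ~c) | ~c) | (~a | c)), 0
2. []~(~((a | ~c) | ~c) | (~a | c)), 0
3. ~(~((a | ~c) | ~c) | (~a | c)), 0
4. (a | ~c) | ~c, 0
5. ~(~a | c), 0
6. a, 0
7. ~c, 0
Accessibility: 0R0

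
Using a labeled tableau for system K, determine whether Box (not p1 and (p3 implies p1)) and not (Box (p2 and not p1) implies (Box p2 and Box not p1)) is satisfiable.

No, unsatisfiable

1. Box (not p1 and (p3 implies p1)) and not (Box (p2 and not p1) implies (Box p2 and Box not p1)), 0
2. Box (not p1 and (p3 implies p1)), 0
3. not (Box (p2 and not p1) implies (Box p2 and Box not p1)), 0
4. Box (p2 and not p1), 0
5. not (Box p2 and Box not p1), 0
6. not Box p2, 0
7. not p2, 1
8. not p1 and (p3 implies p1), 1
9. not p1, 1
10. p3 implies p1, 1
11. p2 and not p1, 1
12. p2, 1
Accessibility: 0R1
Branch closes: p2 and not p2 both at 1.
Every branch closes; the branch above is one of them.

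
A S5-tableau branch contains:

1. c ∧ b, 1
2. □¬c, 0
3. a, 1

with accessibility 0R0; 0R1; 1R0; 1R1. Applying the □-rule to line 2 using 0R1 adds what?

¬c, 1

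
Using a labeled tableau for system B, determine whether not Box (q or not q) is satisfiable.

Unsatisfiable

1. not Box (q or not q), w0
2. not (q or not q), w1   [neg-Box-rule on 1: fresh world w1, w0Rw1]
3. not q, w1   [neg-or-rule on 2]
4. q, w1   [neg-or-rule on 2]
Accessibility: w0Rw0, w0Rw1, w1Rw0, w1Rw1
Branch closes: q and not q both at w1.
All branches of the tableau close; one closing branch shown above.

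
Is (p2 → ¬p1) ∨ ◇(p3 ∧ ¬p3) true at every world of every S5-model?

Invalid (countermodel exists)

Tableau for the negation ¬((p2 → ¬p1) ∨ ◇(p3 ∧ ¬p3)):
1. ¬((p2 → ¬p1) ∨ ◇(p3 ∧ ¬p3)), u
2. ¬(p2 → ¬p1), u   [¬∨-rule on 1]
3. ¬◇(p3 ∧ ¬p3), u   [¬∨-rule on 1]
4. p2, u   [¬→-rule on 2]
5. p1, u   [¬→-rule on 2]
6. ¬(p3 ∧ ¬p3), u   [¬◇-rule on 3 via uRu]
7. p3, u   [¬∧-rule on 6 (branches; this branch)]
Accessibility: uRu
The negation has an open branch (countermodel exists).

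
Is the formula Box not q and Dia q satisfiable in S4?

1. Box not q and Dia q, w0
2. Box not q, w0
3. Dia q, w0
4. not q, w0
5. q, w1
6. not q, w1
Accessibility: w0Rw0, w0Rw1, w1Rw1
Branch closes: q and not q both at w1.
(One branch shown.) All branches close.

Unsatisfiable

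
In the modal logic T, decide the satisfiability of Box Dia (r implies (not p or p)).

1. Box Dia (r implies (not p or p)), u
2. Dia (r implies (not p or p)), u
3. r implies (not p or p), v
4. Dia (r implies (not p or p)), v
5. not p or p, v
6. p, v
7. r implies (not p or p), w
8. not p or p, w
9. p, w
Accessibility: uRu, uRv, vRv, vRw, wRw

Satisfiable (open branch found)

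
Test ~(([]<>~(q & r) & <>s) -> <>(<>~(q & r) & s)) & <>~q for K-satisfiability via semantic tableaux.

No, unsatisfiable

1. ~(([]<>~(q & r) & <>s) -> <>(<>~(q & r) & s)) & <>~q, u
2. ~(([]<>~(q & r) & <>s) -> <>(<>~(q & r) & s)), u
3. <>~q, u
4. []<>~(q & r) & <>s, u
5. ~<>(<>~(q & r) & s), u
6. []<>~(q & r), u
7. <>s, u
8. ~q, v
9. ~(<>~(q & r) & s), v
10. <>~(q & r), v
11. ~s, v
12. s, w
13. ~(<>~(q & r) & s), w
14. <>~(q & r), w
15. ~<>~(q & r), w
16. ~(q & r), x
17. ~r, x
18. ~(q & r), y
19. q & r, y
20. q, y
21. r, y
22. ~r, y
Accessibility: uRv, uRw, vRx, wRy
Branch closes: r and ~r both at y.
Every branch closes; the branch above is one of them.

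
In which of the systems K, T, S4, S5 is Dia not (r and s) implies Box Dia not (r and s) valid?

S5

S5-tableau for the negation not (Dia not (r and s) implies Box Dia not (r and s)):
1. not (Dia not (r and s) implies Box Dia not (r and s)), w0
2. Dia not (r and s), w0
3. not Box Dia not (r and s), w0
4. not (r and s), w1
5. not s, w1
6. not Dia not (r and s), w2
7. r and s, w0
8. r, w0
9. s, w0
10. r and s, w1
11. r, w1
12. s, w1
Accessibility: w0Rw0, w0Rw1, w0Rw2, w1Rw0, w1Rw1, w1Rw2, w2Rw0, w2Rw1, w2Rw2
Branch closes: s and not s both at w1.
Every branch closes (one shown): valid in S5.
S4-tableau for the negation not (Dia not (r and s) implies Box Dia not (r and s)):
1. not (Dia not (r and s) implies Box Dia not (r and s)), w0
2. Dia not (r and s), w0
3. not Box Dia not (r and s), w0
4. not (r and s), w1
5. not s, w1
6. not Dia not (r and s), w2
7. r and s, w2
8. r, w2
9. s, w2
Accessibility: w0Rw0, w0Rw1, w0Rw2, w1Rw1, w2Rw2
Complete open branch: countermodel on an S4-frame, so not valid in S4, nor in K, T (the same frame is also a K-frame and a T-frame).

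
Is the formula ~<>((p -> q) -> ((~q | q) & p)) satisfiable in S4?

Satisfiable (open branch found)

1. ~<>((p -> q) -> ((~q | q) & p)), u
2. ~((p -> q) -> ((~q | q) & p)), u   [~<>-rule on 1 via uRu]
3. p -> q, u   [~->-rule on 2]
4. ~((~q | q) & p), u   [~->-rule on 2]
5. q, u   [->-rule on 3 (branches; this branch)]
6. ~p, u   [~&-rule on 4 (branches; this branch)]
Accessibility: uRu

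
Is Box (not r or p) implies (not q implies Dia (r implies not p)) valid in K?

Tableau for the negation not (Box (not r or p) implies (not q implies Dia (r implies not p))):
1. not (Box (not r or p) implies (not q implies Dia (r implies not p))), w0
2. Box (not r or p), w0
3. not (not q implies Dia (r implies not p)), w0
4. not q, w0
5. not Dia (r implies not p), w0
The negation has an open branch (countermodel exists).

No, not valid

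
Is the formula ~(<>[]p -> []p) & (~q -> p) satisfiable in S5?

Unsatisfiable

1. ~(<>[]p -> []p) & (~q -> p), u
2. ~(<>[]p -> []p), u
3. ~q -> p, u
4. <>[]p, u
5. ~[]p, u
6. q, u
7. []p, v
8. p, u
9. p, v
10. ~p, w
11. p, w
Accessibility: uRu, uRv, uRw, vRu, vRv, vRw, wRu, wRv, wRw
Branch closes: p and ~p both at w.
All branches of the tableau close; one closing branch shown above.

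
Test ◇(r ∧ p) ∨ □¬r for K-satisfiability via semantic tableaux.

Satisfiable

1. ◇(r ∧ p) ∨ □¬r, u
2. □¬r, u   [∨-rule on 1 (branches; this branch)]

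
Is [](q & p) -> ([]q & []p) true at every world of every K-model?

Tableau for the negation ~([](q & p) -> ([]q & []p)):
1. ~([](q & p) -> ([]q & []p)), w0
2. [](q & p), w0
3. ~([]q & []p), w0
4. ~[]p, w0
5. ~p, w1
6. q & p, w1
7. q, w1
8. p, w1
Accessibility: w0Rw1
Branch closes: p and ~p both at w1.
Every branch of the negation's tableau closes; the branch above is one of them.

Valid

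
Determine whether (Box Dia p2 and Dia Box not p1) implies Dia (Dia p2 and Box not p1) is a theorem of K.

Yes, valid

Tableau for the negation not ((Box Dia p2 and Dia Box not p1) implies Dia (Dia p2 and Box not p1)):
1. not ((Box Dia p2 and Dia Box not p1) implies Dia (Dia p2 and Box not p1)), 0
2. Box Dia p2 and Dia Box not p1, 0
3. not Dia (Dia p2 and Box not p1), 0
4. Box Dia p2, 0
5. Dia Box not p1, 0
6. Box not p1, 1
7. not (Dia p2 and Box not p1), 1
8. Dia p2, 1
9. not Box not p1, 1
10. p2, 2
11. not p1, 2
12. p1, 3
13. not p1, 3
Accessibility: 0R1, 1R2, 1R3
Branch closes: p1 and not p1 both at 3.
All branches of the negation close; one closing branch shown above.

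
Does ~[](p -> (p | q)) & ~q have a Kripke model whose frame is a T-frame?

1. ~[](p -> (p | q)) & ~q, w0
2. ~[](p -> (p | q)), w0   [&-rule on 1]
3. ~q, w0   [&-rule on 1]
4. ~(p -> (p | q)), w1   [~[]-rule on 2: fresh world w1, w0Rw1]
5. p, w1   [~->-rule on 4]
6. ~(p | q), w1   [~->-rule on 4]
7. ~p, w1   [~|-rule on 6]
8. ~q, w1   [~|-rule on 6]
Accessibility: w0Rw0, w0Rw1, w1Rw1
Branch closes: p and ~p both at w1.
Every branch closes; the branch above is one of them.

No, unsatisfiable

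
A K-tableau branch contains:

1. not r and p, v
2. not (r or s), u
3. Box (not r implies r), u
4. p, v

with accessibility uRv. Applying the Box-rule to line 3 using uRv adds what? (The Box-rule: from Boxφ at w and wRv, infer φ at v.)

not r implies r, v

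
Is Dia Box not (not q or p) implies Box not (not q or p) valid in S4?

Not valid

Tableau for the negation not (Dia Box not (not q or p) implies Box not (not q or p)):
1. not (Dia Box not (not q or p) implies Box not (not q or p)), 0
2. Dia Box not (not q or p), 0   [neg-implies-rule on 1]
3. not Box not (not q or p), 0   [neg-implies-rule on 1]
4. Box not (not q or p), 1   [Dia-rule on 2: fresh world 1, 0R1]
5. not (not q or p), 1   [Box-rule on 4 via 1R1]
6. q, 1   [neg-or-rule on 5]
7. not p, 1   [neg-or-rule on 5]
8. not q or p, 2   [neg-Box-rule on 3: fresh world 2, 0R2]
9. p, 2   [or-rule on 8 (branches; this branch)]
Accessibility: 0R0, 0R1, 0R2, 1R1, 2R2
The negation has an open branch (countermodel exists).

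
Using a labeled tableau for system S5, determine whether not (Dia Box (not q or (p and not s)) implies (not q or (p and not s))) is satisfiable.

1. not (Dia Box (not q or (p and not s)) implies (not q or (p and not s))), 0
2. Dia Box (not q or (p and not s)), 0
3. not (not q or (p and not s)), 0
4. q, 0
5. not (p and not s), 0
6. s, 0
7. Box (not q or (p and not s)), 1
8. not q or (p and not s), 0
9. not q or (p and not s), 1
10. p and not s, 0
11. p, 0
12. not s, 0
Accessibility: 0R0, 0R1, 1R0, 1R1
Branch closes: s and not s both at 0.
All branches of the tableau close; one closing branch shown above.

No, unsatisfiable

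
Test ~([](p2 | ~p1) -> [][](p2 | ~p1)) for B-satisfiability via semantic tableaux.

Satisfiable (open branch found)

1. ~([](p2 | ~p1) -> [][](p2 | ~p1)), w0
2. [](p2 | ~p1), w0   [~->-rule on 1]
3. ~[][](p2 | ~p1), w0   [~->-rule on 1]
4. p2 | ~p1, w0   [[]-rule on 2 via w0Rw0]
5. ~p1, w0   [|-rule on 4 (branches; this branch)]
6. ~[](p2 | ~p1), w1   [~[]-rule on 3: fresh world w1, w0Rw1]
7. p2 | ~p1, w1   [[]-rule on 2 via w0Rw1]
8. ~p1, w1   [|-rule on 7 (branches; this branch)]
9. ~(p2 | ~p1), w2   [~[]-rule on 6: fresh world w2, w1Rw2]
10. ~p2, w2   [~|-rule on 9]
11. p1, w2   [~|-rule on 9]
Accessibility: w0Rw0, w0Rw1, w1Rw0, w1Rw1, w1Rw2, w2Rw1, w2Rw2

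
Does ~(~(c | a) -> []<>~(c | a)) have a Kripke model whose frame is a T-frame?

1. ~(~(c | a) -> []<>~(c | a)), w0
2. ~(c | a), w0
3. ~[]<>~(c | a), w0
4. ~c, w0
5. ~a, w0
6. ~<>~(c | a), w1
7. c | a, w1
8. a, w1
Accessibility: w0Rw0, w0Rw1, w1Rw1

Satisfiable (open branch found)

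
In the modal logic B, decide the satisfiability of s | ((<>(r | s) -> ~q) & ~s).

1. s | ((<>(r | s) -> ~q) & ~s), 0
2. (<>(r | s) -> ~q) & ~s, 0
3. <>(r | s) -> ~q, 0
4. ~s, 0
5. ~q, 0
Accessibility: 0R0

Satisfiable (open branch found)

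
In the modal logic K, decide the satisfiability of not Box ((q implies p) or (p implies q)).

No, unsatisfiable

1. not Box ((q implies p) or (p implies q)), u
2. not ((q implies p) or (p implies q)), v
3. not (q implies p), v
4. not (p implies q), v
5. q, v
6. not p, v
7. p, v
8. not q, v
Accessibility: uRv
Branch closes: p and not p both at v.
Every branch closes; the branch above is one of them.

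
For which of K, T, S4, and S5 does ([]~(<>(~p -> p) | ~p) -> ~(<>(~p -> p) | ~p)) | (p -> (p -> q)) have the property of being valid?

T, S4, S5

T-tableau for the negation ~(([]~(<>(~p -> p) | ~p) -> ~(<>(~p -> p) | ~p)) | (p -> (p -> q))):
1. ~(([]~(<>(~p -> p) | ~p) -> ~(<>(~p -> p) | ~p)) | (p -> (p -> q))), 0
2. ~([]~(<>(~p -> p) | ~p) -> ~(<>(~p -> p) | ~p)), 0
3. ~(p -> (p -> q)), 0
4. []~(<>(~p -> p) | ~p), 0
5. <>(~p -> p) | ~p, 0
6. p, 0
7. ~(p -> q), 0
8. ~q, 0
9. ~(<>(~p -> p) | ~p), 0
10. ~<>(~p -> p), 0
11. ~(~p -> p), 0
12. ~p, 0
Accessibility: 0R0
Branch closes: p and ~p both at 0.
Every branch closes (one shown): valid in T, hence also in S4, S5 (every theorem of T is a theorem of S4 and S5).
K-tableau for the negation ~(([]~(<>(~p -> p) | ~p) -> ~(<>(~p -> p) | ~p)) | (p -> (p -> q))):
1. ~(([]~(<>(~p -> p) | ~p) -> ~(<>(~p -> p) | ~p)) | (p -> (p -> q))), 0
2. ~([]~(<>(~p -> p) | ~p) -> ~(<>(~p -> p) | ~p)), 0
3. ~(p -> (p -> q)), 0
4. []~(<>(~p -> p) | ~p), 0
5. <>(~p -> p) | ~p, 0
6. p, 0
7. ~(p -> q), 0
8. ~q, 0
9. <>(~p -> p), 0
10. ~p -> p, 1
11. ~(<>(~p -> p) | ~p), 1
12. ~<>(~p -> p), 1
13. p, 1
Accessibility: 0R1
Complete open branch: countermodel on a K-frame, so not valid in K.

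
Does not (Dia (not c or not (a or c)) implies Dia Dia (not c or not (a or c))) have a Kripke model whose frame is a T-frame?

1. not (Dia (not c or not (a or c)) implies Dia Dia (not c or not (a or c))), w0
2. Dia (not c or not (a or c)), w0
3. not Dia Dia (not c or not (a or c)), w0
4. not Dia (not c or not (a or c)), w0
5. not (not c or not (a or c)), w0
6. c, w0
7. a or c, w0
8. not c or not (a or c), w1
9. not Dia (not c or not (a or c)), w1
10. not (not c or not (a or c)), w1
11. c, w1
12. a or c, w1
13. not (a or c), w1
14. not a, w1
15. not c, w1
Accessibility: w0Rw0, w0Rw1, w1Rw1
Branch closes: c and not c both at w1.
All branches of the tableau close; one closing branch shown above.

Unsatisfiable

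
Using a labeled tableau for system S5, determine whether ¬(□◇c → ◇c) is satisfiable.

Unsatisfiable (every branch closes)

1. ¬(□◇c → ◇c), u
2. □◇c, u   [¬→-rule on 1]
3. ¬◇c, u   [¬→-rule on 1]
4. ◇c, u   [□-rule on 2 via uRu]
5. ¬c, u   [¬◇-rule on 3 via uRu]
6. c, v   [◇-rule on 4: fresh world v, uRv]
7. ◇c, v   [□-rule on 2 via uRv]
8. ¬c, v   [¬◇-rule on 3 via uRv]
Accessibility: uRu, uRv, vRu, vRv
Branch closes: c and ¬c both at v.
(One branch shown.) All branches close.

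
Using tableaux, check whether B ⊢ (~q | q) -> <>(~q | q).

Yes, valid

Tableau for the negation ~((~q | q) -> <>(~q | q)):
1. ~((~q | q) -> <>(~q | q)), u
2. ~q | q, u
3. ~<>(~q | q), u
4. ~(~q | q), u
5. q, u
6. ~q, u
Accessibility: uRu
Branch closes: q and ~q both at u.
All branches of the negation close; one closing branch shown above.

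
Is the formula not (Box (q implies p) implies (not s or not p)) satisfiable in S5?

1. not (Box (q implies p) implies (not s or not p)), u
2. Box (q implies p), u
3. not (not s or not p), u
4. s, u
5. p, u
6. q implies p, u
Accessibility: uRu

Satisfiable (open branch found)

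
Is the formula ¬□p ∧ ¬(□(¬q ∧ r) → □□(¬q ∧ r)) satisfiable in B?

Satisfiable (open branch found)

1. ¬□p ∧ ¬(□(¬q ∧ r) → □□(¬q ∧ r)), u
2. ¬□p, u   [∧-rule on 1]
3. ¬(□(¬q ∧ r) → □□(¬q ∧ r)), u   [∧-rule on 1]
4. □(¬q ∧ r), u   [¬→-rule on 3]
5. ¬□□(¬q ∧ r), u   [¬→-rule on 3]
6. ¬q ∧ r, u   [□-rule on 4 via uRu]
7. ¬q, u   [∧-rule on 6]
8. r, u   [∧-rule on 6]
9. ¬p, v   [¬□-rule on 2: fresh world v, uRv]
10. ¬q ∧ r, v   [□-rule on 4 via uRv]
11. ¬q, v   [∧-rule on 10]
12. r, v   [∧-rule on 10]
13. ¬□(¬q ∧ r), w   [¬□-rule on 5: fresh world w, uRw]
14. ¬q ∧ r, w   [□-rule on 4 via uRw]
15. ¬q, w   [∧-rule on 14]
16. r, w   [∧-rule on 14]
17. ¬(¬q ∧ r), x   [¬□-rule on 13: fresh world x, wRx]
18. ¬r, x   [¬∧-rule on 17 (branches; this branch)]
Accessibility: uRu, uRv, uRw, vRu, vRv, wRu, wRw, wRx, xRw, xRx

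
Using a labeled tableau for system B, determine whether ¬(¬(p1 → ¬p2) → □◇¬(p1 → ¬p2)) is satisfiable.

1. ¬(¬(p1 → ¬p2) → □◇¬(p1 → ¬p2)), 0
2. ¬(p1 → ¬p2), 0
3. ¬□◇¬(p1 → ¬p2), 0
4. p1, 0
5. p2, 0
6. ¬◇¬(p1 → ¬p2), 1
7. p1 → ¬p2, 0
8. p1 → ¬p2, 1
9. ¬p2, 0
Accessibility: 0R0, 0R1, 1R0, 1R1
Branch closes: p2 and ¬p2 both at 0.
(One branch shown.) All branches close.

Unsatisfiable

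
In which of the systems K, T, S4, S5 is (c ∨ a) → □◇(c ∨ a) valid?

S5

S5-tableau for the negation ¬((c ∨ a) → □◇(c ∨ a)):
1. ¬((c ∨ a) → □◇(c ∨ a)), w0
2. c ∨ a, w0   [¬→-rule on 1]
3. ¬□◇(c ∨ a), w0   [¬→-rule on 1]
4. a, w0   [∨-rule on 2 (branches; this branch)]
5. ¬◇(c ∨ a), w1   [¬□-rule on 3: fresh world w1, w0Rw1]
6. ¬(c ∨ a), w0   [¬◇-rule on 5 via w1Rw0]
7. ¬c, w0   [¬∨-rule on 6]
8. ¬a, w0   [¬∨-rule on 6]
Accessibility: w0Rw0, w0Rw1, w1Rw0, w1Rw1
Branch closes: a and ¬a both at w0.
Every branch closes (one shown): valid in S5.
S4-tableau for the negation ¬((c ∨ a) → □◇(c ∨ a)):
1. ¬((c ∨ a) → □◇(c ∨ a)), w0
2. c ∨ a, w0   [¬→-rule on 1]
3. ¬□◇(c ∨ a), w0   [¬→-rule on 1]
4. a, w0   [∨-rule on 2 (branches; this branch)]
5. ¬◇(c ∨ a), w1   [¬□-rule on 3: fresh world w1, w0Rw1]
6. ¬(c ∨ a), w1   [¬◇-rule on 5 via w1Rw1]
7. ¬c, w1   [¬∨-rule on 6]
8. ¬a, w1   [¬∨-rule on 6]
Accessibility: w0Rw0, w0Rw1, w1Rw1
Complete open branch: countermodel on an S4-frame, so not valid in S4, nor in K, T (the same frame is also a K-frame and a T-frame).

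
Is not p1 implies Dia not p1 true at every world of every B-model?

Valid in B

Tableau for the negation not (not p1 implies Dia not p1):
1. not (not p1 implies Dia not p1), w0
2. not p1, w0
3. not Dia not p1, w0
4. p1, w0
Accessibility: w0Rw0
Branch closes: p1 and not p1 both at w0.
All branches of the negation close; one closing branch shown above.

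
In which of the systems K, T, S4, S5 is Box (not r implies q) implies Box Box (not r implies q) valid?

S4-tableau for the negation not (Box (not r implies q) implies Box Box (not r implies q)):
1. not (Box (not r implies q) implies Box Box (not r implies q)), u
2. Box (not r implies q), u
3. not Box Box (not r implies q), u
4. not r implies q, u
5. q, u
6. not Box (not r implies q), v
7. not r implies q, v
8. q, v
9. not (not r implies q), w
10. not r, w
11. not q, w
12. not r implies q, w
13. q, w
Accessibility: uRu, uRv, uRw, vRv, vRw, wRw
Branch closes: q and not q both at w.
Every branch closes (one shown): valid in S4, hence also in S5 (every theorem of S4 is a theorem of S5).
T-tableau for the negation not (Box (not r implies q) implies Box Box (not r implies q)):
1. not (Box (not r implies q) implies Box Box (not r implies q)), u
2. Box (not r implies q), u
3. not Box Box (not r implies q), u
4. not r implies q, u
5. q, u
6. not Box (not r implies q), v
7. not r implies q, v
8. q, v
9. not (not r implies q), w
10. not r, w
11. not q, w
Accessibility: uRu, uRv, vRv, vRw, wRw
Complete open branch: countermodel on a T-frame, so not valid in T, nor in K (the same frame is also a K-frame).

S4, S5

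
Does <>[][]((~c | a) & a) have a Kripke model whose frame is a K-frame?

Yes, satisfiable

1. <>[][]((~c | a) & a), u
2. [][]((~c | a) & a), v   [<>-rule on 1: fresh world v, uRv]
Accessibility: uRv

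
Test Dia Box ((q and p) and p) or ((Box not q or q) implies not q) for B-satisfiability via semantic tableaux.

Satisfiable (open branch found)

1. Dia Box ((q and p) and p) or ((Box not q or q) implies not q), w0
2. (Box not q or q) implies not q, w0
3. not q, w0
Accessibility: w0Rw0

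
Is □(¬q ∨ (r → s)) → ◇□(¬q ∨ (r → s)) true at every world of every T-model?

Valid

Tableau for the negation ¬(□(¬q ∨ (r → s)) → ◇□(¬q ∨ (r → s))):
1. ¬(□(¬q ∨ (r → s)) → ◇□(¬q ∨ (r → s))), w0
2. □(¬q ∨ (r → s)), w0   [¬→-rule on 1]
3. ¬◇□(¬q ∨ (r → s)), w0   [¬→-rule on 1]
4. ¬q ∨ (r → s), w0   [□-rule on 2 via w0Rw0]
5. ¬□(¬q ∨ (r → s)), w0   [¬◇-rule on 3 via w0Rw0]
6. r → s, w0   [∨-rule on 4 (branches; this branch)]
7. s, w0   [→-rule on 6 (branches; this branch)]
8. ¬(¬q ∨ (r → s)), w1   [¬□-rule on 5: fresh world w1, w0Rw1]
9. q, w1   [¬∨-rule on 8]
10. ¬(r → s), w1   [¬∨-rule on 8]
11. r, w1   [¬→-rule on 10]
12. ¬s, w1   [¬→-rule on 10]
13. ¬q ∨ (r → s), w1   [□-rule on 2 via w0Rw1]
14. ¬□(¬q ∨ (r → s)), w1   [¬◇-rule on 3 via w0Rw1]
15. r → s, w1   [∨-rule on 13 (branches; this branch)]
16. s, w1   [→-rule on 15 (branches; this branch)]
Accessibility: w0Rw0, w0Rw1, w1Rw1
Branch closes: s and ¬s both at w1.
Every branch of the negation's tableau closes; the branch above is one of them.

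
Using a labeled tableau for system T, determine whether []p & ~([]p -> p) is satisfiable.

1. []p & ~([]p -> p), u
2. []p, u
3. ~([]p -> p), u
4. ~p, u
5. p, u
Accessibility: uRu
Branch closes: p and ~p both at u.
(One branch shown.) All branches close.

No, unsatisfiable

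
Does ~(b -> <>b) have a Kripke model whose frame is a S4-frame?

Unsatisfiable (every branch closes)

1. ~(b -> <>b), u
2. b, u   [~->-rule on 1]
3. ~<>b, u   [~->-rule on 1]
4. ~b, u   [~<>-rule on 3 via uRu]
Accessibility: uRu
Branch closes: b and ~b both at u.
(One branch shown.) All branches close.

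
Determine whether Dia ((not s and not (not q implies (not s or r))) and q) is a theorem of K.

Not valid

Tableau for the negation not Dia ((not s and not (not q implies (not s or r))) and q):
1. not Dia ((not s and not (not q implies (not s or r))) and q), w0
The negation has an open branch (countermodel exists).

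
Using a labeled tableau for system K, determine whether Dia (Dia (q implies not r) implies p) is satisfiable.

Satisfiable (open branch found)

1. Dia (Dia (q implies not r) implies p), u
2. Dia (q implies not r) implies p, v
3. p, v
Accessibility: uRv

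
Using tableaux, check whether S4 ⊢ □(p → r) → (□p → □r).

Valid in S4

Tableau for the negation ¬(□(p → r) → (□p → □r)):
1. ¬(□(p → r) → (□p → □r)), 0
2. □(p → r), 0
3. ¬(□p → □r), 0
4. □p, 0
5. ¬□r, 0
6. p → r, 0
7. p, 0
8. r, 0
9. ¬r, 1
10. p → r, 1
11. p, 1
12. r, 1
Accessibility: 0R0, 0R1, 1R1
Branch closes: r and ¬r both at 1.
Every branch of the negation's tableau closes; the branch above is one of them.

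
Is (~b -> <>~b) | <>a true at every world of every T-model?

Yes, valid

Tableau for the negation ~((~b -> <>~b) | <>a):
1. ~((~b -> <>~b) | <>a), w0
2. ~(~b -> <>~b), w0   [~|-rule on 1]
3. ~<>a, w0   [~|-rule on 1]
4. ~b, w0   [~->-rule on 2]
5. ~<>~b, w0   [~->-rule on 2]
6. ~a, w0   [~<>-rule on 3 via w0Rw0]
7. b, w0   [~<>-rule on 5 via w0Rw0]
Accessibility: w0Rw0
Branch closes: b and ~b both at w0.
All branches of the negation close; one closing branch shown above.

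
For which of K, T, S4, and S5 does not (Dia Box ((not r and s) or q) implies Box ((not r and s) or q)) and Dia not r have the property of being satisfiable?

S5-tableau for the formula:
1. not (Dia Box ((not r and s) or q) implies Box ((not r and s) or q)) and Dia not r, w0
2. not (Dia Box ((not r and s) or q) implies Box ((not r and s) or q)), w0
3. Dia not r, w0
4. Dia Box ((not r and s) or q), w0
5. not Box ((not r and s) or q), w0
6. not r, w1
7. Box ((not r and s) or q), w2
8. (not r and s) or q, w0
9. (not r and s) or q, w1
10. (not r and s) or q, w2
11. not r and s, w0
12. not r, w0
13. s, w0
14. not r and s, w1
15. s, w1
16. not r and s, w2
17. not r, w2
18. s, w2
19. not ((not r and s) or q), w3
20. not (not r and s), w3
21. not q, w3
22. (not r and s) or q, w3
23. not s, w3
24. not r and s, w3
25. not r, w3
26. s, w3
Accessibility: w0Rw0, w0Rw1, w0Rw2, w0Rw3, w1Rw0, w1Rw1, w1Rw2, w1Rw3, w2Rw0, w2Rw1, w2Rw2, w2Rw3, w3Rw0, w3Rw1, w3Rw2, w3Rw3
Branch closes: s and not s both at w3.
Every branch closes (one shown): unsatisfiable in S5.
S4-tableau for the formula:
1. not (Dia Box ((not r and s) or q) implies Box ((not r and s) or q)) and Dia not r, w0
2. not (Dia Box ((not r and s) or q) implies Box ((not r and s) or q)), w0
3. Dia not r, w0
4. Dia Box ((not r and s) or q), w0
5. not Box ((not r and s) or q), w0
6. not r, w1
7. Box ((not r and s) or q), w2
8. (not r and s) or q, w2
9. q, w2
10. not ((not r and s) or q), w3
11. not (not r and s), w3
12. not q, w3
13. not s, w3
Accessibility: w0Rw0, w0Rw1, w0Rw2, w0Rw3, w1Rw1, w2Rw2, w3Rw3
Complete open branch: satisfiable in S4, hence also in K, T (this S4-model is also a K-model and a T-model).

K, T, S4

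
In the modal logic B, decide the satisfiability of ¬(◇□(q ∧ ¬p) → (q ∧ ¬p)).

Unsatisfiable (every branch closes)

1. ¬(◇□(q ∧ ¬p) → (q ∧ ¬p)), w0
2. ◇□(q ∧ ¬p), w0   [¬→-rule on 1]
3. ¬(q ∧ ¬p), w0   [¬→-rule on 1]
4. p, w0   [¬∧-rule on 3 (branches; this branch)]
5. □(q ∧ ¬p), w1   [◇-rule on 2: fresh world w1, w0Rw1]
6. q ∧ ¬p, w0   [□-rule on 5 via w1Rw0]
7. q, w0   [∧-rule on 6]
8. ¬p, w0   [∧-rule on 6]
Accessibility: w0Rw0, w0Rw1, w1Rw0, w1Rw1
Branch closes: p and ¬p both at w0.
(One branch shown.) All branches close.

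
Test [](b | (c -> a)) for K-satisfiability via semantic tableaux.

Yes, satisfiable

1. [](b | (c -> a)), w0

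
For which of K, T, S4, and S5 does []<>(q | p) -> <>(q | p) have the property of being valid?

T-tableau for the negation ~([]<>(q | p) -> <>(q | p)):
1. ~([]<>(q | p) -> <>(q | p)), u
2. []<>(q | p), u   [~->-rule on 1]
3. ~<>(q | p), u   [~->-rule on 1]
4. <>(q | p), u   [[]-rule on 2 via uRu]
5. ~(q | p), u   [~<>-rule on 3 via uRu]
6. ~q, u   [~|-rule on 5]
7. ~p, u   [~|-rule on 5]
8. q | p, v   [<>-rule on 4: fresh world v, uRv]
9. <>(q | p), v   [[]-rule on 2 via uRv]
10. ~(q | p), v   [~<>-rule on 3 via uRv]
11. ~q, v   [~|-rule on 10]
12. ~p, v   [~|-rule on 10]
13. p, v   [|-rule on 8 (branches; this branch)]
Accessibility: uRu, uRv, vRv
Branch closes: p and ~p both at v.
Every branch closes (one shown): valid in T, hence also in S4, S5 (every theorem of T is a theorem of S4 and S5).
K-tableau for the negation ~([]<>(q | p) -> <>(q | p)):
1. ~([]<>(q | p) -> <>(q | p)), u
2. []<>(q | p), u   [~->-rule on 1]
3. ~<>(q | p), u   [~->-rule on 1]
Complete open branch: countermodel on a K-frame, so not valid in K.

T, S4, S5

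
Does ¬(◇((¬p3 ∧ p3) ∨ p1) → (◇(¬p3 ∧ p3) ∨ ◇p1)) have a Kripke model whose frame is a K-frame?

No, unsatisfiable

1. ¬(◇((¬p3 ∧ p3) ∨ p1) → (◇(¬p3 ∧ p3) ∨ ◇p1)), 0
2. ◇((¬p3 ∧ p3) ∨ p1), 0
3. ¬(◇(¬p3 ∧ p3) ∨ ◇p1), 0
4. ¬◇(¬p3 ∧ p3), 0
5. ¬◇p1, 0
6. (¬p3 ∧ p3) ∨ p1, 1
7. ¬(¬p3 ∧ p3), 1
8. ¬p1, 1
9. ¬p3 ∧ p3, 1
10. ¬p3, 1
11. p3, 1
Accessibility: 0R1
Branch closes: p3 and ¬p3 both at 1.
(One branch shown.) All branches close.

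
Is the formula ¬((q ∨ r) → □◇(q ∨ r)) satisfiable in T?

Satisfiable

1. ¬((q ∨ r) → □◇(q ∨ r)), 0
2. q ∨ r, 0
3. ¬□◇(q ∨ r), 0
4. r, 0
5. ¬◇(q ∨ r), 1
6. ¬(q ∨ r), 1
7. ¬q, 1
8. ¬r, 1
Accessibility: 0R0, 0R1, 1R1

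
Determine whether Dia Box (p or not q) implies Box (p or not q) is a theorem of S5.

Valid in S5

Tableau for the negation not (Dia Box (p or not q) implies Box (p or not q)):
1. not (Dia Box (p or not q) implies Box (p or not q)), w0
2. Dia Box (p or not q), w0
3. not Box (p or not q), w0
4. Box (p or not q), w1
5. p or not q, w0
6. p or not q, w1
7. not q, w0
8. not q, w1
9. not (p or not q), w2
10. not p, w2
11. q, w2
12. p or not q, w2
13. not q, w2
Accessibility: w0Rw0, w0Rw1, w0Rw2, w1Rw0, w1Rw1, w1Rw2, w2Rw0, w2Rw1, w2Rw2
Branch closes: q and not q both at w2.
Every branch of the negation's tableau closes; the branch above is one of them.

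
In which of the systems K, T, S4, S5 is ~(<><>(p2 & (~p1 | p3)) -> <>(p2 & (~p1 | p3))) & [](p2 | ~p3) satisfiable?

K, T

T-tableau for the formula:
1. ~(<><>(p2 & (~p1 | p3)) -> <>(p2 & (~p1 | p3))) & [](p2 | ~p3), 0
2. ~(<><>(p2 & (~p1 | p3)) -> <>(p2 & (~p1 | p3))), 0   [&-rule on 1]
3. [](p2 | ~p3), 0   [&-rule on 1]
4. <><>(p2 & (~p1 | p3)), 0   [~->-rule on 2]
5. ~<>(p2 & (~p1 | p3)), 0   [~->-rule on 2]
6. p2 | ~p3, 0   [[]-rule on 3 via 0R0]
7. ~(p2 & (~p1 | p3)), 0   [~<>-rule on 5 via 0R0]
8. ~p3, 0   [|-rule on 6 (branches; this branch)]
9. ~(~p1 | p3), 0   [~&-rule on 7 (branches; this branch)]
10. p1, 0   [~|-rule on 9]
11. <>(p2 & (~p1 | p3)), 1   [<>-rule on 4: fresh world 1, 0R1]
12. p2 | ~p3, 1   [[]-rule on 3 via 0R1]
13. ~(p2 & (~p1 | p3)), 1   [~<>-rule on 5 via 0R1]
14. ~p3, 1   [|-rule on 12 (branches; this branch)]
15. ~(~p1 | p3), 1   [~&-rule on 13 (branches; this branch)]
16. p1, 1   [~|-rule on 15]
17. p2 & (~p1 | p3), 2   [<>-rule on 11: fresh world 2, 1R2]
18. p2, 2   [&-rule on 17]
19. ~p1 | p3, 2   [&-rule on 17]
20. p3, 2   [|-rule on 19 (branches; this branch)]
Accessibility: 0R0, 0R1, 1R1, 1R2, 2R2
Complete open branch: satisfiable in T, hence also in K (this T-model is also a K-model).
S4-tableau for the formula:
1. ~(<><>(p2 & (~p1 | p3)) -> <>(p2 & (~p1 | p3))) & [](p2 | ~p3), 0
2. ~(<><>(p2 & (~p1 | p3)) -> <>(p2 & (~p1 | p3))), 0   [&-rule on 1]
3. [](p2 | ~p3), 0   [&-rule on 1]
4. <><>(p2 & (~p1 | p3)), 0   [~->-rule on 2]
5. ~<>(p2 & (~p1 | p3)), 0   [~->-rule on 2]
6. p2 | ~p3, 0   [[]-rule on 3 via 0R0]
7. ~(p2 & (~p1 | p3)), 0   [~<>-rule on 5 via 0R0]
8. ~p3, 0   [|-rule on 6 (branches; this branch)]
9. ~(~p1 | p3), 0   [~&-rule on 7 (branches; this branch)]
10. p1, 0   [~|-rule on 9]
11. <>(p2 & (~p1 | p3)), 1   [<>-rule on 4: fresh world 1, 0R1]
12. p2 | ~p3, 1   [[]-rule on 3 via 0R1]
13. ~(p2 & (~p1 | p3)), 1   [~<>-rule on 5 via 0R1]
14. ~p3, 1   [|-rule on 12 (branches; this branch)]
15. ~(~p1 | p3), 1   [~&-rule on 13 (branches; this branch)]
16. p1, 1   [~|-rule on 15]
17. p2 & (~p1 | p3), 2   [<>-rule on 11: fresh world 2, 1R2]
18. p2, 2   [&-rule on 17]
19. ~p1 | p3, 2   [&-rule on 17]
20. p2 | ~p3, 2   [[]-rule on 3 via 0R2]
21. ~(p2 & (~p1 | p3)), 2   [~<>-rule on 5 via 0R2]
22. p3, 2   [|-rule on 19 (branches; this branch)]
23. ~(~p1 | p3), 2   [~&-rule on 21 (branches; this branch)]
24. p1, 2   [~|-rule on 23]
25. ~p3, 2   [~|-rule on 23]
Accessibility: 0R0, 0R1, 0R2, 1R1, 1R2, 2R2
Branch closes: p3 and ~p3 both at 2.
Every branch closes (one shown): unsatisfiable in S4, hence also in S5 (every S5-frame is an S4-frame).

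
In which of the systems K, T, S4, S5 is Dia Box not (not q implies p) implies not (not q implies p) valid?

S4-tableau for the negation not (Dia Box not (not q implies p) implies not (not q implies p)):
1. not (Dia Box not (not q implies p) implies not (not q implies p)), w0
2. Dia Box not (not q implies p), w0
3. not q implies p, w0
4. p, w0
5. Box not (not q implies p), w1
6. not (not q implies p), w1
7. not q, w1
8. not p, w1
Accessibility: w0Rw0, w0Rw1, w1Rw1
Complete open branch: countermodel on an S4-frame, so not valid in S4, nor in K, T (the same frame is also a K-frame and a T-frame).
S5-tableau for the negation not (Dia Box not (not q implies p) implies not (not q implies p)):
1. not (Dia Box not (not q implies p) implies not (not q implies p)), w0
2. Dia Box not (not q implies p), w0
3. not q implies p, w0
4. p, w0
5. Box not (not q implies p), w1
6. not (not q implies p), w0
7. not q, w0
8. not p, w0
Accessibility: w0Rw0, w0Rw1, w1Rw0, w1Rw1
Branch closes: p and not p both at w0.
Every branch closes (one shown): valid in S5.

S5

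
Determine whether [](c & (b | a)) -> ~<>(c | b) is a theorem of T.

Tableau for the negation ~([](c & (b | a)) -> ~<>(c | b)):
1. ~([](c & (b | a)) -> ~<>(c | b)), u
2. [](c & (b | a)), u
3. <>(c | b), u
4. c & (b | a), u
5. c, u
6. b | a, u
7. a, u
8. c | b, v
9. c & (b | a), v
10. c, v
11. b | a, v
12. b, v
13. a, v
Accessibility: uRu, uRv, vRv
The negation has an open branch (countermodel exists).

Not valid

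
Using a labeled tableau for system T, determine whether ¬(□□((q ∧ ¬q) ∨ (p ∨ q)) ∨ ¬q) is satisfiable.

Satisfiable (open branch found)

1. ¬(□□((q ∧ ¬q) ∨ (p ∨ q)) ∨ ¬q), 0
2. ¬□□((q ∧ ¬q) ∨ (p ∨ q)), 0
3. q, 0
4. ¬□((q ∧ ¬q) ∨ (p ∨ q)), 1
5. ¬((q ∧ ¬q) ∨ (p ∨ q)), 2
6. ¬(q ∧ ¬q), 2
7. ¬(p ∨ q), 2
8. ¬p, 2
9. ¬q, 2
Accessibility: 0R0, 0R1, 1R1, 1R2, 2R2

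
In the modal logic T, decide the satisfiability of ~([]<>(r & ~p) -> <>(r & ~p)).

Unsatisfiable (every branch closes)

1. ~([]<>(r & ~p) -> <>(r & ~p)), w0
2. []<>(r & ~p), w0
3. ~<>(r & ~p), w0
4. <>(r & ~p), w0
5. ~(r & ~p), w0
6. p, w0
7. r & ~p, w1
8. r, w1
9. ~p, w1
10. <>(r & ~p), w1
11. ~(r & ~p), w1
12. p, w1
Accessibility: w0Rw0, w0Rw1, w1Rw1
Branch closes: p and ~p both at w1.
(One branch shown.) All branches close.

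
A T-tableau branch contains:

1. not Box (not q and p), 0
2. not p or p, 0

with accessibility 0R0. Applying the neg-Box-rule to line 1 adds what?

a fresh world 1 with 0R1, and not (not q and p) at 1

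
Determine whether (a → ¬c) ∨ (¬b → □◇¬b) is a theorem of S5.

Tableau for the negation ¬((a → ¬c) ∨ (¬b → □◇¬b)):
1. ¬((a → ¬c) ∨ (¬b → □◇¬b)), w0
2. ¬(a → ¬c), w0
3. ¬(¬b → □◇¬b), w0
4. a, w0
5. c, w0
6. ¬b, w0
7. ¬□◇¬b, w0
8. ¬◇¬b, w1
9. b, w0
Accessibility: w0Rw0, w0Rw1, w1Rw0, w1Rw1
Branch closes: b and ¬b both at w0.
Every branch of the negation's tableau closes; the branch above is one of them.

Valid in S5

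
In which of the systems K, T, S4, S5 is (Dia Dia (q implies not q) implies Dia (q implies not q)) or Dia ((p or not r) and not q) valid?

S4-tableau for the negation not ((Dia Dia (q implies not q) implies Dia (q implies not q)) or Dia ((p or not r) and not q)):
1. not ((Dia Dia (q implies not q) implies Dia (q implies not q)) or Dia ((p or not r) and not q)), 0
2. not (Dia Dia (q implies not q) implies Dia (q implies not q)), 0
3. not Dia ((p or not r) and not q), 0
4. Dia Dia (q implies not q), 0
5. not Dia (q implies not q), 0
6. not ((p or not r) and not q), 0
7. not (q implies not q), 0
8. q, 0
9. not (p or not r), 0
10. not p, 0
11. r, 0
12. Dia (q implies not q), 1
13. not ((p or not r) and not q), 1
14. not (q implies not q), 1
15. q, 1
16. not (p or not r), 1
17. not p, 1
18. r, 1
19. q implies not q, 2
20. not ((p or not r) and not q), 2
21. not (q implies not q), 2
22. q, 2
23. not q, 2
Accessibility: 0R0, 0R1, 0R2, 1R1, 1R2, 2R2
Branch closes: q and not q both at 2.
Every branch closes (one shown): valid in S4, hence also in S5 (every theorem of S4 is a theorem of S5).
T-tableau for the negation not ((Dia Dia (q implies not q) implies Dia (q implies not q)) or Dia ((p or not r) and not q)):
1. not ((Dia Dia (q implies not q) implies Dia (q implies not q)) or Dia ((p or not r) and not q)), 0
2. not (Dia Dia (q implies not q) implies Dia (q implies not q)), 0
3. not Dia ((p or not r) and not q), 0
4. Dia Dia (q implies not q), 0
5. not Dia (q implies not q), 0
6. not ((p or not r) and not q), 0
7. not (q implies not q), 0
8. q, 0
9. Dia (q implies not q), 1
10. not ((p or not r) and not q), 1
11. not (q implies not q), 1
12. q, 1
13. q implies not q, 2
14. not q, 2
Accessibility: 0R0, 0R1, 1R1, 1R2, 2R2
Complete open branch: countermodel on a T-frame, so not valid in T, nor in K (the same frame is also a K-frame).

S4, S5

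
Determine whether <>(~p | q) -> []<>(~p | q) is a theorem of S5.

Valid in S5

Tableau for the negation ~(<>(~p | q) -> []<>(~p | q)):
1. ~(<>(~p | q) -> []<>(~p | q)), 0
2. <>(~p | q), 0   [~->-rule on 1]
3. ~[]<>(~p | q), 0   [~->-rule on 1]
4. ~p | q, 1   [<>-rule on 2: fresh world 1, 0R1]
5. q, 1   [|-rule on 4 (branches; this branch)]
6. ~<>(~p | q), 2   [~[]-rule on 3: fresh world 2, 0R2]
7. ~(~p | q), 0   [~<>-rule on 6 via 2R0]
8. p, 0   [~|-rule on 7]
9. ~q, 0   [~|-rule on 7]
10. ~(~p | q), 1   [~<>-rule on 6 via 2R1]
11. p, 1   [~|-rule on 10]
12. ~q, 1   [~|-rule on 10]
Accessibility: 0R0, 0R1, 0R2, 1R0, 1R1, 1R2, 2R0, 2R1, 2R2
Branch closes: q and ~q both at 1.
Every branch of the negation's tableau closes; the branch above is one of them.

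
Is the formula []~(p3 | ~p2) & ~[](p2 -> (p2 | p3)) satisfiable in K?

1. []~(p3 | ~p2) & ~[](p2 -> (p2 | p3)), w0
2. []~(p3 | ~p2), w0   [&-rule on 1]
3. ~[](p2 -> (p2 | p3)), w0   [&-rule on 1]
4. ~(p2 -> (p2 | p3)), w1   [~[]-rule on 3: fresh world w1, w0Rw1]
5. p2, w1   [~->-rule on 4]
6. ~(p2 | p3), w1   [~->-rule on 4]
7. ~p2, w1   [~|-rule on 6]
8. ~p3, w1   [~|-rule on 6]
Accessibility: w0Rw1
Branch closes: p2 and ~p2 both at w1.
Every branch closes; the branch above is one of them.

Unsatisfiable (every branch closes)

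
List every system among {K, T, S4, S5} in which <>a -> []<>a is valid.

S5

S5-tableau for the negation ~(<>a -> []<>a):
1. ~(<>a -> []<>a), 0
2. <>a, 0
3. ~[]<>a, 0
4. a, 1
5. ~<>a, 2
6. ~a, 0
7. ~a, 1
Accessibility: 0R0, 0R1, 0R2, 1R0, 1R1, 1R2, 2R0, 2R1, 2R2
Branch closes: a and ~a both at 1.
Every branch closes (one shown): valid in S5.
S4-tableau for the negation ~(<>a -> []<>a):
1. ~(<>a -> []<>a), 0
2. <>a, 0
3. ~[]<>a, 0
4. a, 1
5. ~<>a, 2
6. ~a, 2
Accessibility: 0R0, 0R1, 0R2, 1R1, 2R2
Complete open branch: countermodel on an S4-frame, so not valid in S4, nor in K, T (the same frame is also a K-frame and a T-frame).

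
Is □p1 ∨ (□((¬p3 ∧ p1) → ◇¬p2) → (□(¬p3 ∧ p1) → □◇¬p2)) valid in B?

Tableau for the negation ¬(□p1 ∨ (□((¬p3 ∧ p1) → ◇¬p2) → (□(¬p3 ∧ p1) → □◇¬p2))):
1. ¬(□p1 ∨ (□((¬p3 ∧ p1) → ◇¬p2) → (□(¬p3 ∧ p1) → □◇¬p2))), u
2. ¬□p1, u
3. ¬(□((¬p3 ∧ p1) → ◇¬p2) → (□(¬p3 ∧ p1) → □◇¬p2)), u
4. □((¬p3 ∧ p1) → ◇¬p2), u
5. ¬(□(¬p3 ∧ p1) → □◇¬p2), u
6. □(¬p3 ∧ p1), u
7. ¬□◇¬p2, u
8. (¬p3 ∧ p1) → ◇¬p2, u
9. ¬p3 ∧ p1, u
10. ¬p3, u
11. p1, u
12. ◇¬p2, u
13. ¬p1, v
14. (¬p3 ∧ p1) → ◇¬p2, v
15. ¬p3 ∧ p1, v
16. ¬p3, v
17. p1, v
Accessibility: uRu, uRv, vRu, vRv
Branch closes: p1 and ¬p1 both at v.
Every branch of the negation's tableau closes; the branch above is one of them.

Valid in B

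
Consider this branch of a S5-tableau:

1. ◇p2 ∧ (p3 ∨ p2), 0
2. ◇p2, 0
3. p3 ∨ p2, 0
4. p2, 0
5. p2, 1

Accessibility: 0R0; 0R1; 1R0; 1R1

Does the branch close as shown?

No, open

No world carries both an atom and its negation.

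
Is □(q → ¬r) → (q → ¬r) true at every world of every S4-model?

Tableau for the negation ¬(□(q → ¬r) → (q → ¬r)):
1. ¬(□(q → ¬r) → (q → ¬r)), u
2. □(q → ¬r), u   [¬→-rule on 1]
3. ¬(q → ¬r), u   [¬→-rule on 1]
4. q, u   [¬→-rule on 3]
5. r, u   [¬→-rule on 3]
6. q → ¬r, u   [□-rule on 2 via uRu]
7. ¬r, u   [→-rule on 6 (branches; this branch)]
Accessibility: uRu
Branch closes: r and ¬r both at u.
Every branch of the negation's tableau closes; the branch above is one of them.

Valid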